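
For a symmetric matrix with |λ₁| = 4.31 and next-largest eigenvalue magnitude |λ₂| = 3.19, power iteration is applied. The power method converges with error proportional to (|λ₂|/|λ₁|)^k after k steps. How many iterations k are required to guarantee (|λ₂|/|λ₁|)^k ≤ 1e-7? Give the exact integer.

54

|λ₂/λ₁| = 3.19/4.31 = 0.74014
Need k ≥ ln(1e-7) / ln(0.74014) = -16.1181 / -0.3009 ≈ 53.563
Smallest integer k satisfying the bound: 54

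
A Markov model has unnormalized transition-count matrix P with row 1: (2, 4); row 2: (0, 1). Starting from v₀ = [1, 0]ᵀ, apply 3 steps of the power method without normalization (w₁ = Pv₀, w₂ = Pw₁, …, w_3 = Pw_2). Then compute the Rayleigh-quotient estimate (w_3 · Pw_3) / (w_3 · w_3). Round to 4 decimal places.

2.0000

w1 = Pv₀ = (2·1 + 4·0; 0·1 + 1·0) = (2, 0)
w2 = Pw1 = (2·2 + 4·0; 0·2 + 1·0) = (4, 0)
w3 = Pw2 = (8, 0)
Pw3 = (16, 0)
w3·Pw3 = 8·16 + 0·0 = 128; w3·w3 = 8·8 + 0·0 = 64
λ ≈ 128/64 = 2.0000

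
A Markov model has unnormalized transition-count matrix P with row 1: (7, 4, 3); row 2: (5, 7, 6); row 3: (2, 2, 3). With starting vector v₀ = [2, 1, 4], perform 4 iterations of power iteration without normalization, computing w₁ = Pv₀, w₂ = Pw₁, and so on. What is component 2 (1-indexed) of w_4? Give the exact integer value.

93941

w1 = Pv₀ = (7·2 + 4·1 + 3·4; 5·2 + 7·1 + 6·4; 2·2 + 2·1 + 3·4) = (30, 41, 18)
w2 = Pw1 = (7·30 + 4·41 + 3·18; 5·30 + 7·41 + 6·18; 2·30 + 2·41 + 3·18) = (428, 545, 196)
w3 = Pw2 = (5764, 7131, 2534)
w4 = Pw3 = (76474, 93941, 33392)
The requested component of w4 is 93941.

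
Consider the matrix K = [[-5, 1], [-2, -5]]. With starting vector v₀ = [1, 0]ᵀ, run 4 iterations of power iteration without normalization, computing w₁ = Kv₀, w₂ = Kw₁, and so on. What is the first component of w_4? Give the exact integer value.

329

w1 = Kv₀ = (-5, -2)
w2 = Kw1 = (23, 20)
w3 = Kw2 = (-95, -146)
w4 = Kw3 = (329, 920)
The requested component of w4 is 329.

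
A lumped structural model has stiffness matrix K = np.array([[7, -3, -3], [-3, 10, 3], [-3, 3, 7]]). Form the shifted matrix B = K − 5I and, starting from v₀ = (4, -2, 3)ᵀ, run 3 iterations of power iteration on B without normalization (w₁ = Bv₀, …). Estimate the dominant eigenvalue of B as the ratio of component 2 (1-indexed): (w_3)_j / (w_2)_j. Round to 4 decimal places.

B = K − 5I has rows (2, -3, -3); (-3, 5, 3); (-3, 3, 2)
w1 = Bv₀ = (5, -13, -12)
w2 = Bw1 = (85, -116, -78)
w3 = Bw2 = (752, -1069, -759)
Ratio: -1069/-116 = 9.2155

μ ≈ 9.2155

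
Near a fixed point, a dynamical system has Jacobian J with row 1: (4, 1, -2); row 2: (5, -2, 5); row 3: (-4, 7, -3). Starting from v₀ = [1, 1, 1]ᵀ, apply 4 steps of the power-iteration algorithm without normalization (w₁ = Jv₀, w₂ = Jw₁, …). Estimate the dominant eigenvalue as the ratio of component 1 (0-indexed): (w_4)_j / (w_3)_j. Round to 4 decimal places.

λ ≈ -5.5404

w1 = Jv₀ = (4·1 + 1·1 + (-2)·1; 5·1 + (-2)·1 + 5·1; (-4)·1 + 7·1 + (-3)·1) = (3, 8, 0)
w2 = Jw1 = (4·3 + 1·8 + (-2)·0; 5·3 + (-2)·8 + 5·0; (-4)·3 + 7·8 + (-3)·0) = (20, -1, 44)
w3 = Jw2 = (-9, 322, -219)
w4 = Jw3 = (724, -1784, 2947)
Ratio at component: -1784 / 322 = -5.5404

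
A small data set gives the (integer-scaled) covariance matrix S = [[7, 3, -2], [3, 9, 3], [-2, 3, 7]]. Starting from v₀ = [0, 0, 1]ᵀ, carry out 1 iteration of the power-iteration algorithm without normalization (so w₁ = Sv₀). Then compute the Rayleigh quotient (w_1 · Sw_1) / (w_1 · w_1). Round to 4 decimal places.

9.6452

w1 = Sv₀ = (7·0 + 3·0 + (-2)·1; 3·0 + 9·0 + 3·1; (-2)·0 + 3·0 + 7·1) = (-2, 3, 7)
Sw1 = (-19, 42, 62)
w1·Sw1 = (-2)·(-19) + 3·42 + 7·62 = 598; w1·w1 = (-2)·(-2) + 3·3 + 7·7 = 62
λ ≈ 598/62 = 9.6452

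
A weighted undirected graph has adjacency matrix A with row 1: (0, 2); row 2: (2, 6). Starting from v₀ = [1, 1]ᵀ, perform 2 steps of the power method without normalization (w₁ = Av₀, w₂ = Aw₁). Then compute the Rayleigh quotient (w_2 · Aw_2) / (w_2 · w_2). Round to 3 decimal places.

w1 = Av₀ = (0·1 + 2·1; 2·1 + 6·1) = (2, 8)
w2 = Aw1 = (0·2 + 2·8; 2·2 + 6·8) = (16, 52)
Aw2 = (104, 344)
w2·Aw2 = 16·104 + 52·344 = 19552; w2·w2 = 16·16 + 52·52 = 2960
λ ≈ 19552/2960 = 6.605

λ ≈ 6.605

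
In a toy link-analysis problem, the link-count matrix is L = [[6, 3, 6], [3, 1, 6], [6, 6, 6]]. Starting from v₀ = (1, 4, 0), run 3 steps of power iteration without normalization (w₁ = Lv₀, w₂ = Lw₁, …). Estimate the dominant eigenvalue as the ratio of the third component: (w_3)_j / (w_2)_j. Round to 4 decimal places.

λ ≈ 16.0000

w1 = Lv₀ = (6·1 + 3·4 + 6·0; 3·1 + 1·4 + 6·0; 6·1 + 6·4 + 6·0) = (18, 7, 30)
w2 = Lw1 = (6·18 + 3·7 + 6·30; 3·18 + 1·7 + 6·30; 6·18 + 6·7 + 6·30) = (309, 241, 330)
w3 = Lw2 = (4557, 3148, 5280)
Ratio at component: 5280 / 330 = 16.0000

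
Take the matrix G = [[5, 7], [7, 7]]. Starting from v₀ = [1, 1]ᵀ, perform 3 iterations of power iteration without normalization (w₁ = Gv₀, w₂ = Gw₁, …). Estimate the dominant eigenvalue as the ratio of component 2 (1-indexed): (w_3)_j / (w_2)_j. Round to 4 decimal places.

w1 = Gv₀ = (5·1 + 7·1; 7·1 + 7·1) = (12, 14)
w2 = Gw1 = (5·12 + 7·14; 7·12 + 7·14) = (158, 182)
w3 = Gw2 = (2064, 2380)
Ratio at component: 2380 / 182 = 13.0769

13.0769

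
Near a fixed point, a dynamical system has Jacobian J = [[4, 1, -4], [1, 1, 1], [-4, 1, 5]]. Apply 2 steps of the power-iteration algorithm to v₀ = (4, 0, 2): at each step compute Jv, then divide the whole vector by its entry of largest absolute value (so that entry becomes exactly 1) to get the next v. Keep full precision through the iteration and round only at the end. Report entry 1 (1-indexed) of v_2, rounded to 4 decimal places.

1.0000

Jv0 = (8.00000, 6.00000, -6.00000); divide by 8.00000 → v1 = (1.00000, 0.75000, -0.75000)
Jv1 = (7.75000, 1.00000, -7.00000); divide by 7.75000 → v2 = (1.00000, 0.12903, -0.90323)
Requested entry of v2: 62/62 = 1.0000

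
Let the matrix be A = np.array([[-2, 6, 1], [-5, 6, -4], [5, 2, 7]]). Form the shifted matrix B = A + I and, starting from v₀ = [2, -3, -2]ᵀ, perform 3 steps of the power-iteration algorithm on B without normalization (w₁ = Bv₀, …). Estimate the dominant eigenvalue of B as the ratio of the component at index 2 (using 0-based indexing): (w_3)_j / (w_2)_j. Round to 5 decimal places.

μ ≈ 10.56349

B = A + I has rows (-1, 6, 1); (-5, 7, -4); (5, 2, 8)
w1 = Bv₀ = ((-1)·2 + 6·(-3) + 1·(-2); (-5)·2 + 7·(-3) + (-4)·(-2); 5·2 + 2·(-3) + 8·(-2)) = (-22, -23, -12)
w2 = Bw1 = ((-1)·(-22) + 6·(-23) + 1·(-12); (-5)·(-22) + 7·(-23) + (-4)·(-12); 5·(-22) + 2·(-23) + 8·(-12)) = (-128, -3, -252)
w3 = Bw2 = (-142, 1627, -2662)
Ratio: -2662/-252 = 10.56349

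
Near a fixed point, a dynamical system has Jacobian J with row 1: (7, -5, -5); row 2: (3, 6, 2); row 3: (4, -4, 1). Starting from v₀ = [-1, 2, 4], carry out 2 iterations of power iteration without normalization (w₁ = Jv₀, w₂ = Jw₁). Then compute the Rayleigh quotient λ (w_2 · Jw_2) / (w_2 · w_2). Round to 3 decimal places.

w1 = Jv₀ = (-37, 17, -8)
w2 = Jw1 = (-304, -25, -224)
Jw2 = (-883, -1510, -1340)
w2·Jw2 = (-304)·(-883) + (-25)·(-1510) + (-224)·(-1340) = 606342; w2·w2 = (-304)·(-304) + (-25)·(-25) + (-224)·(-224) = 143217
λ ≈ 606342/143217 = 4.234

4.234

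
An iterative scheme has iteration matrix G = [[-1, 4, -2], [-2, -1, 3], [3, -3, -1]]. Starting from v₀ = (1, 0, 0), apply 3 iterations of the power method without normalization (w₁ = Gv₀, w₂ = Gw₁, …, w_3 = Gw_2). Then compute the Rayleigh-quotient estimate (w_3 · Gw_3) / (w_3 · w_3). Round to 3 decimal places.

λ ≈ -1.323

w1 = Gv₀ = ((-1)·1 + 4·0 + (-2)·0; (-2)·1 + (-1)·0 + 3·0; 3·1 + (-3)·0 + (-1)·0) = (-1, -2, 3)
w2 = Gw1 = ((-1)·(-1) + 4·(-2) + (-2)·3; (-2)·(-1) + (-1)·(-2) + 3·3; 3·(-1) + (-3)·(-2) + (-1)·3) = (-13, 13, 0)
w3 = Gw2 = (65, 13, -78)
Gw3 = (143, -377, 234)
w3·Gw3 = 65·143 + 13·(-377) + (-78)·234 = -13858; w3·w3 = 65·65 + 13·13 + (-78)·(-78) = 10478
λ ≈ -13858/10478 = -1.323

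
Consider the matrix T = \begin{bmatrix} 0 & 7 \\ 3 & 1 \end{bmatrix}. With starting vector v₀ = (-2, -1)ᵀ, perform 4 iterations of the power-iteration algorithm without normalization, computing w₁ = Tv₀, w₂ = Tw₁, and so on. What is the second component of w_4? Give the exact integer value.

w1 = Tv₀ = (0·(-2) + 7·(-1); 3·(-2) + 1·(-1)) = (-7, -7)
w2 = Tw1 = (0·(-7) + 7·(-7); 3·(-7) + 1·(-7)) = (-49, -28)
w3 = Tw2 = (-196, -175)
w4 = Tw3 = (-1225, -763)
The requested component of w4 is -763.

-763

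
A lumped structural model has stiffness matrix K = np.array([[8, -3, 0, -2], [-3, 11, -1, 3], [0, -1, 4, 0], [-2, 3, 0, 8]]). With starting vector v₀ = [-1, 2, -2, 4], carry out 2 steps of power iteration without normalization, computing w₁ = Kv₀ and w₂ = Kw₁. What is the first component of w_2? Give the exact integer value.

w1 = Kv₀ = (8·(-1) + (-3)·2 + 0·(-2) + (-2)·4; (-3)·(-1) + 11·2 + (-1)·(-2) + 3·4; 0·(-1) + (-1)·2 + 4·(-2) + 0·4; (-2)·(-1) + 3·2 + 0·(-2) + 8·4) = (-22, 39, -10, 40)
w2 = Kw1 = (8·(-22) + (-3)·39 + 0·(-10) + (-2)·40; (-3)·(-22) + 11·39 + (-1)·(-10) + 3·40; 0·(-22) + (-1)·39 + 4·(-10) + 0·40; (-2)·(-22) + 3·39 + 0·(-10) + 8·40) = (-373, 625, -79, 481)
The requested component of w2 is -373.

-373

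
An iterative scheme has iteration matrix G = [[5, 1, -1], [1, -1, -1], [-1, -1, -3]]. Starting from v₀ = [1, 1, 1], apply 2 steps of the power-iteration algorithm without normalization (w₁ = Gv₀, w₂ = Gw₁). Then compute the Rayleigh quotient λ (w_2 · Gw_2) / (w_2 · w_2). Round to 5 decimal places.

w1 = Gv₀ = (5, -1, -5)
w2 = Gw1 = (29, 11, 11)
Gw2 = (145, 7, -73)
w2·Gw2 = 29·145 + 11·7 + 11·(-73) = 3479; w2·w2 = 29·29 + 11·11 + 11·11 = 1083
λ ≈ 3479/1083 = 3.21237

λ ≈ 3.21237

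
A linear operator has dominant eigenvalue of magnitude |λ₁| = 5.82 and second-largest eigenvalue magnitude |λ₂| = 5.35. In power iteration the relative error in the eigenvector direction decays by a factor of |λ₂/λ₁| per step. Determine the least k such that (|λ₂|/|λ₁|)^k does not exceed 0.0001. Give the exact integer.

|λ₂/λ₁| = 5.35/5.82 = 0.91924
Need k ≥ ln(0.0001) / ln(0.91924) = -9.2103 / -0.0842 ≈ 109.382
Smallest integer k satisfying the bound: 110

110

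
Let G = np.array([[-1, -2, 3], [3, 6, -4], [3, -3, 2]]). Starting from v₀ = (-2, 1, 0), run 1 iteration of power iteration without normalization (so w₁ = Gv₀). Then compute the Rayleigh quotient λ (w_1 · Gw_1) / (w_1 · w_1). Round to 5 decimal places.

w1 = Gv₀ = ((-1)·(-2) + (-2)·1 + 3·0; 3·(-2) + 6·1 + (-4)·0; 3·(-2) + (-3)·1 + 2·0) = (0, 0, -9)
Gw1 = (-27, 36, -18)
w1·Gw1 = 0·(-27) + 0·36 + (-9)·(-18) = 162; w1·w1 = 0·0 + 0·0 + (-9)·(-9) = 81
λ ≈ 162/81 = 2.00000

2.00000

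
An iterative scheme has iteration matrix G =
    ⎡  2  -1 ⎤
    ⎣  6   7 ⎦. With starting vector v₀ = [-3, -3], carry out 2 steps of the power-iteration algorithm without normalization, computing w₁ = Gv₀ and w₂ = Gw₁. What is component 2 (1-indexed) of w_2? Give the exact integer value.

-291

w1 = Gv₀ = (-3, -39)
w2 = Gw1 = (33, -291)
The requested component of w2 is -291.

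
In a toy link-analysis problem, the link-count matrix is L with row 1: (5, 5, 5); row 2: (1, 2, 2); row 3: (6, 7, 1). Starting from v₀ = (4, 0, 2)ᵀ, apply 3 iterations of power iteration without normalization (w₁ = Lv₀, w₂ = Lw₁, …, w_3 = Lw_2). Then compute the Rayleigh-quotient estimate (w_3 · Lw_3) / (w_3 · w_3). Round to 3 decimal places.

w1 = Lv₀ = (5·4 + 5·0 + 5·2; 1·4 + 2·0 + 2·2; 6·4 + 7·0 + 1·2) = (30, 8, 26)
w2 = Lw1 = (5·30 + 5·8 + 5·26; 1·30 + 2·8 + 2·26; 6·30 + 7·8 + 1·26) = (320, 98, 262)
w3 = Lw2 = (3400, 1040, 2868)
Lw3 = (36540, 11216, 30548)
w3·Lw3 = 3400·36540 + 1040·11216 + 2868·30548 = 223512304; w3·w3 = 3400·3400 + 1040·1040 + 2868·2868 = 20867024
λ ≈ 223512304/20867024 = 10.711

10.711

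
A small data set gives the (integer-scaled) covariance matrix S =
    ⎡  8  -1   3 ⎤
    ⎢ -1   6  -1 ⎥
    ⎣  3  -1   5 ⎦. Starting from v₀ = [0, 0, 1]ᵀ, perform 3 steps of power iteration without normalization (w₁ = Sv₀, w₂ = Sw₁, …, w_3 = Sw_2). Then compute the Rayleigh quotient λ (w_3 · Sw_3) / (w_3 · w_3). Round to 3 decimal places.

w1 = Sv₀ = (8·0 + (-1)·0 + 3·1; (-1)·0 + 6·0 + (-1)·1; 3·0 + (-1)·0 + 5·1) = (3, -1, 5)
w2 = Sw1 = (8·3 + (-1)·(-1) + 3·5; (-1)·3 + 6·(-1) + (-1)·5; 3·3 + (-1)·(-1) + 5·5) = (40, -14, 35)
w3 = Sw2 = (439, -159, 309)
Sw3 = (4598, -1702, 3021)
w3·Sw3 = 439·4598 + (-159)·(-1702) + 309·3021 = 3222629; w3·w3 = 439·439 + (-159)·(-159) + 309·309 = 313483
λ ≈ 3222629/313483 = 10.280

λ ≈ 10.280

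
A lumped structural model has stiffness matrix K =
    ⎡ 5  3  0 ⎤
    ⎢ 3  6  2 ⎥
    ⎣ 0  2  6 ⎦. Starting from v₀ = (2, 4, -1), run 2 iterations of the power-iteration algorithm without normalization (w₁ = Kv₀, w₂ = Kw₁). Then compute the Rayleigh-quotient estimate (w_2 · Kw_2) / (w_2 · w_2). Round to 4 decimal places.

w1 = Kv₀ = (22, 28, 2)
w2 = Kw1 = (194, 238, 68)
Kw2 = (1684, 2146, 884)
w2·Kw2 = 194·1684 + 238·2146 + 68·884 = 897556; w2·w2 = 194·194 + 238·238 + 68·68 = 98904
λ ≈ 897556/98904 = 9.0750

9.0750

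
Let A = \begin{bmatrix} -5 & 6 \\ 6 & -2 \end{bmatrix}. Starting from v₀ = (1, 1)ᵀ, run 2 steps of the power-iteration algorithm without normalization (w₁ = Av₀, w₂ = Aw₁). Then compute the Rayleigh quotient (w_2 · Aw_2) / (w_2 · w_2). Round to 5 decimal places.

w1 = Av₀ = (1, 4)
w2 = Aw1 = (19, -2)
Aw2 = (-107, 118)
w2·Aw2 = 19·(-107) + (-2)·118 = -2269; w2·w2 = 19·19 + (-2)·(-2) = 365
λ ≈ -2269/365 = -6.21644

-6.21644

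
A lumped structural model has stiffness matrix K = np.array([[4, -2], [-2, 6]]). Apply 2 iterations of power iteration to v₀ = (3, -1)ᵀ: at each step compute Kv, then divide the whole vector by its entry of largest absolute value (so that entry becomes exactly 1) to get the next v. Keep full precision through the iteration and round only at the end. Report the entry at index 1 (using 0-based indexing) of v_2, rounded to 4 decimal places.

1.0000

Kv0 = (14.00000, -12.00000); divide by 14.00000 → v1 = (1.00000, -0.85714)
Kv1 = (5.71429, -7.14286); divide by -7.14286 → v2 = (-0.80000, 1.00000)
Requested entry of v2: -100/-100 = 1.0000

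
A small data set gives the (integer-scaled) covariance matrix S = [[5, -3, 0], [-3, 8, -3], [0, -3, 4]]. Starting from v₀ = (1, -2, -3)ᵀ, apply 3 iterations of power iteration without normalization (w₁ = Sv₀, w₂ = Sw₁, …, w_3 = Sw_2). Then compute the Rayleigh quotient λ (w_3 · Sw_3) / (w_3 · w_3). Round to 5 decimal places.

w1 = Sv₀ = (11, -10, -6)
w2 = Sw1 = (85, -95, 6)
w3 = Sw2 = (710, -1033, 309)
Sw3 = (6649, -11321, 4335)
w3·Sw3 = 710·6649 + (-1033)·(-11321) + 309·4335 = 17754898; w3·w3 = 710·710 + (-1033)·(-1033) + 309·309 = 1666670
λ ≈ 17754898/1666670 = 10.65292

10.65292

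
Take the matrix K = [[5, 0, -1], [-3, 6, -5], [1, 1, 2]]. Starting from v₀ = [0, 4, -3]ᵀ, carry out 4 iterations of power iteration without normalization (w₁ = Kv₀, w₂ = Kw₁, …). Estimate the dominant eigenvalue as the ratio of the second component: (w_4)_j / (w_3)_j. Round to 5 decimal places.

w1 = Kv₀ = (5·0 + 0·4 + (-1)·(-3); (-3)·0 + 6·4 + (-5)·(-3); 1·0 + 1·4 + 2·(-3)) = (3, 39, -2)
w2 = Kw1 = (5·3 + 0·39 + (-1)·(-2); (-3)·3 + 6·39 + (-5)·(-2); 1·3 + 1·39 + 2·(-2)) = (17, 235, 38)
w3 = Kw2 = (47, 1169, 328)
w4 = Kw3 = (-93, 5233, 1872)
Ratio at component: 5233 / 1169 = 4.47648

λ ≈ 4.47648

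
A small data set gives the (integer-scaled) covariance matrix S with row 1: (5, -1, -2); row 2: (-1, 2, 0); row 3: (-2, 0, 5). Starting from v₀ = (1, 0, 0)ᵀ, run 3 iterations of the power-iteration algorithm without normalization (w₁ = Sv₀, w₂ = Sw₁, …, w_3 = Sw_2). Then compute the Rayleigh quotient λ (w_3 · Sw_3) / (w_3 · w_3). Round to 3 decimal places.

7.074

w1 = Sv₀ = (5, -1, -2)
w2 = Sw1 = (30, -7, -20)
w3 = Sw2 = (197, -44, -160)
Sw3 = (1349, -285, -1194)
w3·Sw3 = 197·1349 + (-44)·(-285) + (-160)·(-1194) = 469333; w3·w3 = 197·197 + (-44)·(-44) + (-160)·(-160) = 66345
λ ≈ 469333/66345 = 7.074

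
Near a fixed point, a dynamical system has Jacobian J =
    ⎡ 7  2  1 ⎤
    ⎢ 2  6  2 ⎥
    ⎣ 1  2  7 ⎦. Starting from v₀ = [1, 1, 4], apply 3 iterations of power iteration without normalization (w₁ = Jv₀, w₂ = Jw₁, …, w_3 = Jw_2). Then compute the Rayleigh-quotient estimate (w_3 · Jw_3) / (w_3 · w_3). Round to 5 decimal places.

λ ≈ 9.92824

w1 = Jv₀ = (13, 16, 31)
w2 = Jw1 = (154, 184, 262)
w3 = Jw2 = (1708, 1936, 2356)
Jw3 = (18184, 19744, 22072)
w3·Jw3 = 1708·18184 + 1936·19744 + 2356·22072 = 121284288; w3·w3 = 1708·1708 + 1936·1936 + 2356·2356 = 12216096
λ ≈ 121284288/12216096 = 9.92824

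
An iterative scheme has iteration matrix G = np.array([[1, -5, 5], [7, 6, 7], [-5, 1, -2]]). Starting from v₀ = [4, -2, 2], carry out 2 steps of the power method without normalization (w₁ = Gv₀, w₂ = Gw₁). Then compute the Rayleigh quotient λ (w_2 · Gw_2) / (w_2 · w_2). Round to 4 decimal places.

0.9788

w1 = Gv₀ = (24, 30, -26)
w2 = Gw1 = (-256, 166, -38)
Gw2 = (-1276, -1062, 1522)
w2·Gw2 = (-256)·(-1276) + 166·(-1062) + (-38)·1522 = 92528; w2·w2 = (-256)·(-256) + 166·166 + (-38)·(-38) = 94536
λ ≈ 92528/94536 = 0.9788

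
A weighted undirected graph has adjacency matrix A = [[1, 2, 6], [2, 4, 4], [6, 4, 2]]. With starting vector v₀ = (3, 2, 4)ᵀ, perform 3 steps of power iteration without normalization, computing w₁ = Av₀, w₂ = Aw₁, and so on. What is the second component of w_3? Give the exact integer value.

w1 = Av₀ = (31, 30, 34)
w2 = Aw1 = (295, 318, 374)
w3 = Aw2 = (3175, 3358, 3790)
The requested component of w3 is 3358.

3358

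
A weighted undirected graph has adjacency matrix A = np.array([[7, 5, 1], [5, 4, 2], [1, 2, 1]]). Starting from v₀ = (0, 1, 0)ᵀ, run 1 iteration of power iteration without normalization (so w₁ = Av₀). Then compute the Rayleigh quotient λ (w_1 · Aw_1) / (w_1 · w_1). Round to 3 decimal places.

λ ≈ 11.000

w1 = Av₀ = (5, 4, 2)
Aw1 = (57, 45, 15)
w1·Aw1 = 5·57 + 4·45 + 2·15 = 495; w1·w1 = 5·5 + 4·4 + 2·2 = 45
λ ≈ 495/45 = 11.000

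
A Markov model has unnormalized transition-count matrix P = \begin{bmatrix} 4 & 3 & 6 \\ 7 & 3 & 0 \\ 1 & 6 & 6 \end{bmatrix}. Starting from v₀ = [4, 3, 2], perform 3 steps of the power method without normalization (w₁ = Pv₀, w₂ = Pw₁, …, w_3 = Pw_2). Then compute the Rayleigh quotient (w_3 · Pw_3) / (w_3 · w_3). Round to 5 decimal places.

w1 = Pv₀ = (37, 37, 34)
w2 = Pw1 = (463, 370, 463)
w3 = Pw2 = (5740, 4351, 5461)
Pw3 = (68779, 53233, 64612)
w3·Pw3 = 5740·68779 + 4351·53233 + 5461·64612 = 979254375; w3·w3 = 5740·5740 + 4351·4351 + 5461·5461 = 81701322
λ ≈ 979254375/81701322 = 11.98578

λ ≈ 11.98578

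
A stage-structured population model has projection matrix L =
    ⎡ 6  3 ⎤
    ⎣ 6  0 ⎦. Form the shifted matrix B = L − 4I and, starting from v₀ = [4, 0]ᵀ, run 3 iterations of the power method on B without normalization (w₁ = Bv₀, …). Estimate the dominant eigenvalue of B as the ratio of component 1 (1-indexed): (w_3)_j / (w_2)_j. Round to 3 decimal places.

0.364

B = L − 4I has rows (2, 3); (6, -4)
w1 = Bv₀ = (2·4 + 3·0; 6·4 + (-4)·0) = (8, 24)
w2 = Bw1 = (2·8 + 3·24; 6·8 + (-4)·24) = (88, -48)
w3 = Bw2 = (32, 720)
Ratio: 32/88 = 0.364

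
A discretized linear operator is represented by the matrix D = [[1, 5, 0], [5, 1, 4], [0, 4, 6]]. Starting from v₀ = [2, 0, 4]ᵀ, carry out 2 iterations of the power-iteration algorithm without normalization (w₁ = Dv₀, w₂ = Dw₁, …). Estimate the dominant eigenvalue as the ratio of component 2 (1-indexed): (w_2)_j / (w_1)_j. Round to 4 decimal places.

w1 = Dv₀ = (2, 26, 24)
w2 = Dw1 = (132, 132, 248)
Ratio at component: 132 / 26 = 5.0769

λ ≈ 5.0769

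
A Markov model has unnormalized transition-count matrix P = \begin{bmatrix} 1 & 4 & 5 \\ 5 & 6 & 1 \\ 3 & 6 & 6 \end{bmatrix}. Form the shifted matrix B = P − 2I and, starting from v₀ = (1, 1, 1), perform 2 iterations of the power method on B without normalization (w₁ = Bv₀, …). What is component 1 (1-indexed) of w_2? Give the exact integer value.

97

B = P − 2I has rows (-1, 4, 5); (5, 4, 1); (3, 6, 4)
w1 = Bv₀ = ((-1)·1 + 4·1 + 5·1; 5·1 + 4·1 + 1·1; 3·1 + 6·1 + 4·1) = (8, 10, 13)
w2 = Bw1 = ((-1)·8 + 4·10 + 5·13; 5·8 + 4·10 + 1·13; 3·8 + 6·10 + 4·13) = (97, 93, 136)
Requested component of w2: 97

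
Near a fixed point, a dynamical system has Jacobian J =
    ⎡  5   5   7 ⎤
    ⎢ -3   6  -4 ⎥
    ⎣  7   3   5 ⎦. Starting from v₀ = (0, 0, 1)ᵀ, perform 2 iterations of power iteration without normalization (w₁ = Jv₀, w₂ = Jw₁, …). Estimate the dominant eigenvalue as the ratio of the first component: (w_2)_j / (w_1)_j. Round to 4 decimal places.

w1 = Jv₀ = (5·0 + 5·0 + 7·1; (-3)·0 + 6·0 + (-4)·1; 7·0 + 3·0 + 5·1) = (7, -4, 5)
w2 = Jw1 = (5·7 + 5·(-4) + 7·5; (-3)·7 + 6·(-4) + (-4)·5; 7·7 + 3·(-4) + 5·5) = (50, -65, 62)
Ratio at component: 50 / 7 = 7.1429

7.1429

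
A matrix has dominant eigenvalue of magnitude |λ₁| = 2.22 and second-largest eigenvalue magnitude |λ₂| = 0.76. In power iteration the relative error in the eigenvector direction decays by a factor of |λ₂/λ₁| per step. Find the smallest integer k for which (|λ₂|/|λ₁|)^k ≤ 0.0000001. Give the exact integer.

|λ₂/λ₁| = 0.76/2.22 = 0.34234
Need k ≥ ln(0.0000001) / ln(0.34234) = -16.1181 / -1.0719 ≈ 15.036
Smallest integer k satisfying the bound: 16

16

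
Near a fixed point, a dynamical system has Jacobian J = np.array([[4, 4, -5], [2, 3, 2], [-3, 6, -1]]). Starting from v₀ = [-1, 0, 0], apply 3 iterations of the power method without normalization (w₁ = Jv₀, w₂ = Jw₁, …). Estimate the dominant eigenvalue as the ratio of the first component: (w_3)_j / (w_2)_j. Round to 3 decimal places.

4.436

w1 = Jv₀ = (-4, -2, 3)
w2 = Jw1 = (-39, -8, -3)
w3 = Jw2 = (-173, -108, 72)
Ratio at component: -173 / -39 = 4.436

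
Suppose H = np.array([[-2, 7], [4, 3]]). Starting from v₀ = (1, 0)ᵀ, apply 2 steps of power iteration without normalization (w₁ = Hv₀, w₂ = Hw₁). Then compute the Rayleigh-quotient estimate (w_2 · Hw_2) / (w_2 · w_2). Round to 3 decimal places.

-0.569

w1 = Hv₀ = (-2, 4)
w2 = Hw1 = (32, 4)
Hw2 = (-36, 140)
w2·Hw2 = 32·(-36) + 4·140 = -592; w2·w2 = 32·32 + 4·4 = 1040
λ ≈ -592/1040 = -0.569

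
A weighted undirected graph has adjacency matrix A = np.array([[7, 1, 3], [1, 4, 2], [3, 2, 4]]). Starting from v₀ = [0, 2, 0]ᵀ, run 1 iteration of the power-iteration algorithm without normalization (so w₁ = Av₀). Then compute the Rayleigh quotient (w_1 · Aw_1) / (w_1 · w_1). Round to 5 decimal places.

6.61905

w1 = Av₀ = (7·0 + 1·2 + 3·0; 1·0 + 4·2 + 2·0; 3·0 + 2·2 + 4·0) = (2, 8, 4)
Aw1 = (34, 42, 38)
w1·Aw1 = 2·34 + 8·42 + 4·38 = 556; w1·w1 = 2·2 + 8·8 + 4·4 = 84
λ ≈ 556/84 = 6.61905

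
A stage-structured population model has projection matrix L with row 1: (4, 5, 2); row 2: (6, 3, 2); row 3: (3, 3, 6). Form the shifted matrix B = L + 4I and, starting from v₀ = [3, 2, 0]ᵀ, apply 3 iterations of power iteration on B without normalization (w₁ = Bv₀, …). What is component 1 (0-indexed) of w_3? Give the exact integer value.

6674

B = L + 4I has rows (8, 5, 2); (6, 7, 2); (3, 3, 10)
w1 = Bv₀ = (8·3 + 5·2 + 2·0; 6·3 + 7·2 + 2·0; 3·3 + 3·2 + 10·0) = (34, 32, 15)
w2 = Bw1 = (8·34 + 5·32 + 2·15; 6·34 + 7·32 + 2·15; 3·34 + 3·32 + 10·15) = (462, 458, 348)
w3 = Bw2 = (6682, 6674, 6240)
Requested component of w3: 6674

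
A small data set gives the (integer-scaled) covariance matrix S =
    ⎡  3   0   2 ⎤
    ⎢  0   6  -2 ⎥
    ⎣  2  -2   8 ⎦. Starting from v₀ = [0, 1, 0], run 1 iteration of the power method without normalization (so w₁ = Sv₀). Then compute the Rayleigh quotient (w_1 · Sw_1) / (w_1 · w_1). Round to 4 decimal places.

λ ≈ 7.4000

w1 = Sv₀ = (0, 6, -2)
Sw1 = (-4, 40, -28)
w1·Sw1 = 0·(-4) + 6·40 + (-2)·(-28) = 296; w1·w1 = 0·0 + 6·6 + (-2)·(-2) = 40
λ ≈ 296/40 = 7.4000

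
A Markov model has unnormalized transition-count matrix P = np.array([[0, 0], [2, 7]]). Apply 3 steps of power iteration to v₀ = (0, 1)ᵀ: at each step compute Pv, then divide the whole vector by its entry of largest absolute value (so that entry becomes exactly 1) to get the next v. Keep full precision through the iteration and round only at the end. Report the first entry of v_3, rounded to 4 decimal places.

0.0000

Pv0 = (0.00000, 7.00000); divide by 7.00000 → v1 = (0.00000, 1.00000)
Pv1 = (0.00000, 7.00000); divide by 7.00000 → v2 = (0.00000, 1.00000)
Pv2 = (0.00000, 7.00000); divide by 7.00000 → v3 = (0.00000, 1.00000)
Requested entry of v3: 0/343 = 0.0000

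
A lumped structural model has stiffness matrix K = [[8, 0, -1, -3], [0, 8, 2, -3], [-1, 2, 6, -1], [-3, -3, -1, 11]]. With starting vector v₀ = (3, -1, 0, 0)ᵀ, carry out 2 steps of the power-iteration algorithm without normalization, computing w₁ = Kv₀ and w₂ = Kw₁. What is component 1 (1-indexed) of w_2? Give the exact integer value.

w1 = Kv₀ = (8·3 + 0·(-1) + (-1)·0 + (-3)·0; 0·3 + 8·(-1) + 2·0 + (-3)·0; (-1)·3 + 2·(-1) + 6·0 + (-1)·0; (-3)·3 + (-3)·(-1) + (-1)·0 + 11·0) = (24, -8, -5, -6)
w2 = Kw1 = (8·24 + 0·(-8) + (-1)·(-5) + (-3)·(-6); 0·24 + 8·(-8) + 2·(-5) + (-3)·(-6); (-1)·24 + 2·(-8) + 6·(-5) + (-1)·(-6); (-3)·24 + (-3)·(-8) + (-1)·(-5) + 11·(-6)) = (215, -56, -64, -109)
The requested component of w2 is 215.

215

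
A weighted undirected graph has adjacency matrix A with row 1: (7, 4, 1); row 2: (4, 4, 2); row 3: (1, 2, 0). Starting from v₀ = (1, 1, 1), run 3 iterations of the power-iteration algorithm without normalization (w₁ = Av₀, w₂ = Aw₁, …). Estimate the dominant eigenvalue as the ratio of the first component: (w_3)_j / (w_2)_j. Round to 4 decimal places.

λ ≈ 10.2126

w1 = Av₀ = (7·1 + 4·1 + 1·1; 4·1 + 4·1 + 2·1; 1·1 + 2·1 + 0·1) = (12, 10, 3)
w2 = Aw1 = (7·12 + 4·10 + 1·3; 4·12 + 4·10 + 2·3; 1·12 + 2·10 + 0·3) = (127, 94, 32)
w3 = Aw2 = (1297, 948, 315)
Ratio at component: 1297 / 127 = 10.2126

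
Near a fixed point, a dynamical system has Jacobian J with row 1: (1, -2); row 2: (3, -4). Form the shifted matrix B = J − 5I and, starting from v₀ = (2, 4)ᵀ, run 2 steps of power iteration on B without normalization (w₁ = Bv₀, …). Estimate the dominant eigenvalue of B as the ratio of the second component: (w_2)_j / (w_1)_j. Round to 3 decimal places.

-7.400

B = J − 5I has rows (-4, -2); (3, -9)
w1 = Bv₀ = (-16, -30)
w2 = Bw1 = (124, 222)
Ratio: 222/-30 = -7.400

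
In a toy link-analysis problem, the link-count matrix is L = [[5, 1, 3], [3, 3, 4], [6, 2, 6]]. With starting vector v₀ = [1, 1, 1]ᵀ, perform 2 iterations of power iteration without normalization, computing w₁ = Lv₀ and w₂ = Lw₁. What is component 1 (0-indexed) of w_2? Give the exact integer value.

w1 = Lv₀ = (9, 10, 14)
w2 = Lw1 = (97, 113, 158)
The requested component of w2 is 113.

113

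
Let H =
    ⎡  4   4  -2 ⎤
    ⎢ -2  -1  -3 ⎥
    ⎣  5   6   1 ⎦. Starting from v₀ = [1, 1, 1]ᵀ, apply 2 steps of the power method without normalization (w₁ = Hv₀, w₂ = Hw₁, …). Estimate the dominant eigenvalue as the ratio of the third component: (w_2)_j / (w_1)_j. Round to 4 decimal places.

λ ≈ 0.5000

w1 = Hv₀ = (6, -6, 12)
w2 = Hw1 = (-24, -42, 6)
Ratio at component: 6 / 12 = 0.5000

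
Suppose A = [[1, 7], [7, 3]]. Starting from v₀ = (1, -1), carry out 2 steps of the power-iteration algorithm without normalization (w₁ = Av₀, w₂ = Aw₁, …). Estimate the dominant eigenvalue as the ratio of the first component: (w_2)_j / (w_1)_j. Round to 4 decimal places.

w1 = Av₀ = (1·1 + 7·(-1); 7·1 + 3·(-1)) = (-6, 4)
w2 = Aw1 = (1·(-6) + 7·4; 7·(-6) + 3·4) = (22, -30)
Ratio at component: 22 / -6 = -3.6667

λ ≈ -3.6667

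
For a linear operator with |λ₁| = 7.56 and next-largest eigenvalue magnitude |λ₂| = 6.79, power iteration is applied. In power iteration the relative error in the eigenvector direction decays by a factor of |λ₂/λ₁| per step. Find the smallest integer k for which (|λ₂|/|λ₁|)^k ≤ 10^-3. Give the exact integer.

|λ₂/λ₁| = 6.79/7.56 = 0.89815
Need k ≥ ln(10^-3) / ln(0.89815) = -6.9078 / -0.1074 ≈ 64.306
Smallest integer k satisfying the bound: 65

65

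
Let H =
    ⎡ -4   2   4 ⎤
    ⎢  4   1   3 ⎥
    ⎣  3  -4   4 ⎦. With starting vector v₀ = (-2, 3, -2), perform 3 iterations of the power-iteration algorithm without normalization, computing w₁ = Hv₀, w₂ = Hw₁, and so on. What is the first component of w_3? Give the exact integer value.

w1 = Hv₀ = ((-4)·(-2) + 2·3 + 4·(-2); 4·(-2) + 1·3 + 3·(-2); 3·(-2) + (-4)·3 + 4·(-2)) = (6, -11, -26)
w2 = Hw1 = ((-4)·6 + 2·(-11) + 4·(-26); 4·6 + 1·(-11) + 3·(-26); 3·6 + (-4)·(-11) + 4·(-26)) = (-150, -65, -42)
w3 = Hw2 = (302, -791, -358)
The requested component of w3 is 302.

302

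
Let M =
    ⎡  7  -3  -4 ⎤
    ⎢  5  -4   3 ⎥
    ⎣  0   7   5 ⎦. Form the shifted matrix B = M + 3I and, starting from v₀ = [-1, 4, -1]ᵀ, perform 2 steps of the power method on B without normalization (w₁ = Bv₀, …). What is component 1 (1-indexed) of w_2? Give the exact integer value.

-224

B = M + 3I has rows (10, -3, -4); (5, -1, 3); (0, 7, 8)
w1 = Bv₀ = (-18, -12, 20)
w2 = Bw1 = (-224, -18, 76)
Requested component of w2: -224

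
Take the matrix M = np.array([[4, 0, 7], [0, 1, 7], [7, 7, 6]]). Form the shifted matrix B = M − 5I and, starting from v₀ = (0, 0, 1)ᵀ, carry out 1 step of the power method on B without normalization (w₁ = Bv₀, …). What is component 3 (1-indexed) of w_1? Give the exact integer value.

1

B = M − 5I has rows (-1, 0, 7); (0, -4, 7); (7, 7, 1)
w1 = Bv₀ = ((-1)·0 + 0·0 + 7·1; 0·0 + (-4)·0 + 7·1; 7·0 + 7·0 + 1·1) = (7, 7, 1)
Requested component of w1: 1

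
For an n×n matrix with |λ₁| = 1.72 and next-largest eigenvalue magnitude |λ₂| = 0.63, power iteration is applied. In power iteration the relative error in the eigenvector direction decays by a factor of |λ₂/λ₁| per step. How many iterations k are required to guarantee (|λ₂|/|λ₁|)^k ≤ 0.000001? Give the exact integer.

|λ₂/λ₁| = 0.63/1.72 = 0.36628
Need k ≥ ln(0.000001) / ln(0.36628) = -13.8155 / -1.0044 ≈ 13.756
Smallest integer k satisfying the bound: 14

14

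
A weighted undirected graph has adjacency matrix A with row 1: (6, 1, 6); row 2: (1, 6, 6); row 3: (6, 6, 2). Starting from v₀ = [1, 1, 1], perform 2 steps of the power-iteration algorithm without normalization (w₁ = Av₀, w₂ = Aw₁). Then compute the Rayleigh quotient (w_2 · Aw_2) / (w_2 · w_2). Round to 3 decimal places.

w1 = Av₀ = (13, 13, 14)
w2 = Aw1 = (175, 175, 184)
Aw2 = (2329, 2329, 2468)
w2·Aw2 = 175·2329 + 175·2329 + 184·2468 = 1269262; w2·w2 = 175·175 + 175·175 + 184·184 = 95106
λ ≈ 1269262/95106 = 13.346

13.346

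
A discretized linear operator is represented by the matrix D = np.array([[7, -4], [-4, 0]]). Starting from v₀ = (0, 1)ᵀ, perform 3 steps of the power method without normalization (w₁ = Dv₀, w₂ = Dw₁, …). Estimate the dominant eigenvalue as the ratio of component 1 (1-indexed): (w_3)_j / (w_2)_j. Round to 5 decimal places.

w1 = Dv₀ = (7·0 + (-4)·1; (-4)·0 + 0·1) = (-4, 0)
w2 = Dw1 = (7·(-4) + (-4)·0; (-4)·(-4) + 0·0) = (-28, 16)
w3 = Dw2 = (-260, 112)
Ratio at component: -260 / -28 = 9.28571

9.28571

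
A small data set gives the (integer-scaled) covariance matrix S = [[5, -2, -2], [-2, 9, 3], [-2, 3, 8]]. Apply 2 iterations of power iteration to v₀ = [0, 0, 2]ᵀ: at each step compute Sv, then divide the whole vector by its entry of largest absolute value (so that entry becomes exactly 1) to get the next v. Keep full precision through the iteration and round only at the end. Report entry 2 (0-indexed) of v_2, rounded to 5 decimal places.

1.00000

Sv0 = (-4.000000, 6.000000, 16.000000); divide by 16.000000 → v1 = (-0.250000, 0.375000, 1.000000)
Sv1 = (-4.000000, 6.875000, 9.625000); divide by 9.625000 → v2 = (-0.415584, 0.714286, 1.000000)
Requested entry of v2: 154/154 = 1.00000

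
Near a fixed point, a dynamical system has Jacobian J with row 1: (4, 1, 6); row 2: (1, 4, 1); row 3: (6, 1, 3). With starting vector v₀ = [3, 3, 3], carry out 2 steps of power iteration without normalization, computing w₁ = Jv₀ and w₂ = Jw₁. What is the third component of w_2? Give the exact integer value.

w1 = Jv₀ = (33, 18, 30)
w2 = Jw1 = (330, 135, 306)
The requested component of w2 is 306.

306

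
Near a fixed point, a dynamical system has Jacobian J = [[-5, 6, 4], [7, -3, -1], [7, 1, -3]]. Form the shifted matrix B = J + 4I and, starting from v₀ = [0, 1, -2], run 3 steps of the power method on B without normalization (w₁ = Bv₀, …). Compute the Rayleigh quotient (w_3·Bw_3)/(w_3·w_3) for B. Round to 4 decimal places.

μ ≈ -8.2476

B = J + 4I has rows (-1, 6, 4); (7, 1, -1); (7, 1, 1)
w1 = Bv₀ = (-2, 3, -1)
w2 = Bw1 = (16, -10, -12)
w3 = Bw2 = (-124, 114, 90)
Bw3 = (1168, -844, -664)
w3·Bw3 = -300808; w3·w3 = 36472; μ ≈ -300808/36472 = -8.2476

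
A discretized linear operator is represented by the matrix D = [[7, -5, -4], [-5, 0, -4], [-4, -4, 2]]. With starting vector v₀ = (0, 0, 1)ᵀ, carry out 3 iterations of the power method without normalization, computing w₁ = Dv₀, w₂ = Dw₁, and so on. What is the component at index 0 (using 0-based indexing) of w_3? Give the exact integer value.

w1 = Dv₀ = (-4, -4, 2)
w2 = Dw1 = (-16, 12, 36)
w3 = Dw2 = (-316, -64, 88)
The requested component of w3 is -316.

-316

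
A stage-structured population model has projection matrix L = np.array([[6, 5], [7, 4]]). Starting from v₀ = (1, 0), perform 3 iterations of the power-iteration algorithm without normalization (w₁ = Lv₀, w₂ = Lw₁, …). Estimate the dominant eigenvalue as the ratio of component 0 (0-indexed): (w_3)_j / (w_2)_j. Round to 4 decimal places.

w1 = Lv₀ = (6·1 + 5·0; 7·1 + 4·0) = (6, 7)
w2 = Lw1 = (6·6 + 5·7; 7·6 + 4·7) = (71, 70)
w3 = Lw2 = (776, 777)
Ratio at component: 776 / 71 = 10.9296

10.9296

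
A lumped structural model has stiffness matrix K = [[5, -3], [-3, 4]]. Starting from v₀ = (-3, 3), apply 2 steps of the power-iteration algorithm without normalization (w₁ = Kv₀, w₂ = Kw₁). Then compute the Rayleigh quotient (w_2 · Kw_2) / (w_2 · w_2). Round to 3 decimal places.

λ ≈ 7.541

w1 = Kv₀ = (5·(-3) + (-3)·3; (-3)·(-3) + 4·3) = (-24, 21)
w2 = Kw1 = (5·(-24) + (-3)·21; (-3)·(-24) + 4·21) = (-183, 156)
Kw2 = (-1383, 1173)
w2·Kw2 = (-183)·(-1383) + 156·1173 = 436077; w2·w2 = (-183)·(-183) + 156·156 = 57825
λ ≈ 436077/57825 = 7.541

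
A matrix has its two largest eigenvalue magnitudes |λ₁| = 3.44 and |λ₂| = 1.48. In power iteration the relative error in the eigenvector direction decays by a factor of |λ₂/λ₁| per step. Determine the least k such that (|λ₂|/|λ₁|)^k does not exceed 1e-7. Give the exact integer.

20

|λ₂/λ₁| = 1.48/3.44 = 0.43023
Need k ≥ ln(1e-7) / ln(0.43023) = -16.1181 / -0.8434 ≈ 19.110
Smallest integer k satisfying the bound: 20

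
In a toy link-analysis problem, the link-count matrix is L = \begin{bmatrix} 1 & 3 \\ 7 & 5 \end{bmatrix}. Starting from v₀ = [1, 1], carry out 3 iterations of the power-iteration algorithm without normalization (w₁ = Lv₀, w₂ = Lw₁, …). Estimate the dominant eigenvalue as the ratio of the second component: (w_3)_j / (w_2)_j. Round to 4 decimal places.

8.1818

w1 = Lv₀ = (1·1 + 3·1; 7·1 + 5·1) = (4, 12)
w2 = Lw1 = (1·4 + 3·12; 7·4 + 5·12) = (40, 88)
w3 = Lw2 = (304, 720)
Ratio at component: 720 / 88 = 8.1818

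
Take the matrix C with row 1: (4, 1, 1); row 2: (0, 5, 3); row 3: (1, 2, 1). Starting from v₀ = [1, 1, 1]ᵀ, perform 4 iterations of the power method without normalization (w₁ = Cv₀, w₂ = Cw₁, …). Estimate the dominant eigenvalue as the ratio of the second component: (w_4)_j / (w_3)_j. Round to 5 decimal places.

w1 = Cv₀ = (6, 8, 4)
w2 = Cw1 = (36, 52, 26)
w3 = Cw2 = (222, 338, 166)
w4 = Cw3 = (1392, 2188, 1064)
Ratio at component: 2188 / 338 = 6.47337

λ ≈ 6.47337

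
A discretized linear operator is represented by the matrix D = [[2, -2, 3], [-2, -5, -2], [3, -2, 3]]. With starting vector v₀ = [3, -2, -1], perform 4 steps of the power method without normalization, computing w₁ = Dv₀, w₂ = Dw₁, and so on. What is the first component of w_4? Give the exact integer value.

1285

w1 = Dv₀ = (2·3 + (-2)·(-2) + 3·(-1); (-2)·3 + (-5)·(-2) + (-2)·(-1); 3·3 + (-2)·(-2) + 3·(-1)) = (7, 6, 10)
w2 = Dw1 = (2·7 + (-2)·6 + 3·10; (-2)·7 + (-5)·6 + (-2)·10; 3·7 + (-2)·6 + 3·10) = (32, -64, 39)
w3 = Dw2 = (309, 178, 341)
w4 = Dw3 = (1285, -2190, 1594)
The requested component of w4 is 1285.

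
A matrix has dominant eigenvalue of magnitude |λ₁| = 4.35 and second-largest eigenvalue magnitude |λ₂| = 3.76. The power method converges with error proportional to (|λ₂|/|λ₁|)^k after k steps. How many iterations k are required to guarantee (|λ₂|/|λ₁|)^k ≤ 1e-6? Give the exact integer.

|λ₂/λ₁| = 3.76/4.35 = 0.86437
Need k ≥ ln(1e-6) / ln(0.86437) = -13.8155 / -0.1458 ≈ 94.785
Smallest integer k satisfying the bound: 95

95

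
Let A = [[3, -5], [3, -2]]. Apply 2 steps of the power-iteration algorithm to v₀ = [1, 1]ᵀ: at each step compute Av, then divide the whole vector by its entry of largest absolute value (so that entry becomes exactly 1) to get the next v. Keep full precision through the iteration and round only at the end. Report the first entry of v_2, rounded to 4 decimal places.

Av0 = (-2.00000, 1.00000); divide by -2.00000 → v1 = (1.00000, -0.50000)
Av1 = (5.50000, 4.00000); divide by 5.50000 → v2 = (1.00000, 0.72727)
Requested entry of v2: -11/-11 = 1.0000

1.0000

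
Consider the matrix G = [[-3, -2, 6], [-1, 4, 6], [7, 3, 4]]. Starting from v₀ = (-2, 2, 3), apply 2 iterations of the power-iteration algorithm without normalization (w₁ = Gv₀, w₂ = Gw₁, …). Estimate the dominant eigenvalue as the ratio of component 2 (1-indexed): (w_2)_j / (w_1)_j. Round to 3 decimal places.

λ ≈ 4.143

w1 = Gv₀ = (20, 28, 4)
w2 = Gw1 = (-92, 116, 240)
Ratio at component: 116 / 28 = 4.143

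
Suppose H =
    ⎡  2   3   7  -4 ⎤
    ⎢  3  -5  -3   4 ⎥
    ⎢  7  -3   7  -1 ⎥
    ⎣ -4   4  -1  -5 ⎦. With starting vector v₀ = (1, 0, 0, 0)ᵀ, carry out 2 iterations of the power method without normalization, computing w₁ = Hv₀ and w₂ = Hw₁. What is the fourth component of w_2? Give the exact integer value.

17

w1 = Hv₀ = (2·1 + 3·0 + 7·0 + (-4)·0; 3·1 + (-5)·0 + (-3)·0 + 4·0; 7·1 + (-3)·0 + 7·0 + (-1)·0; (-4)·1 + 4·0 + (-1)·0 + (-5)·0) = (2, 3, 7, -4)
w2 = Hw1 = (2·2 + 3·3 + 7·7 + (-4)·(-4); 3·2 + (-5)·3 + (-3)·7 + 4·(-4); 7·2 + (-3)·3 + 7·7 + (-1)·(-4); (-4)·2 + 4·3 + (-1)·7 + (-5)·(-4)) = (78, -46, 58, 17)
The requested component of w2 is 17.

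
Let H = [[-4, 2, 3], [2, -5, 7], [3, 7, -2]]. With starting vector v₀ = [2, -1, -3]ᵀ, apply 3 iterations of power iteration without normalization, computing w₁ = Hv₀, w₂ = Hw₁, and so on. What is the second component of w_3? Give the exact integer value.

-1208

w1 = Hv₀ = ((-4)·2 + 2·(-1) + 3·(-3); 2·2 + (-5)·(-1) + 7·(-3); 3·2 + 7·(-1) + (-2)·(-3)) = (-19, -12, 5)
w2 = Hw1 = ((-4)·(-19) + 2·(-12) + 3·5; 2·(-19) + (-5)·(-12) + 7·5; 3·(-19) + 7·(-12) + (-2)·5) = (67, 57, -151)
w3 = Hw2 = (-607, -1208, 902)
The requested component of w3 is -1208.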